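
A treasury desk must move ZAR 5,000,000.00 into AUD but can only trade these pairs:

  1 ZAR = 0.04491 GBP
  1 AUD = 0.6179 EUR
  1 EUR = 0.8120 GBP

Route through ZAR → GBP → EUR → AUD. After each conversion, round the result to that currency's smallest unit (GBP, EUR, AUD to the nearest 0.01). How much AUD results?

AUD 447,547.19

ZAR 5,000,000.00 × 0.04491 = GBP 224,550.00
GBP 224,550.00 ÷ 0.8120 = EUR 276,539.41
EUR 276,539.41 ÷ 0.6179 = AUD 447,547.19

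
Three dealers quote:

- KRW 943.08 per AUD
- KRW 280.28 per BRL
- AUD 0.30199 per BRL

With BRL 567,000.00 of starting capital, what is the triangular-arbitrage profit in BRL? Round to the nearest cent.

Profitable loop is BRL → AUD → KRW → BRL:
BRL 567,000.00 × 0.30199 = AUD 171,228.33
AUD 171,228.33 × 943.08 = KRW 161,482,013
KRW 161,482,013 ÷ 280.28 = BRL 576,145.33
Profit = BRL 576,145.33 − BRL 567,000.00

Profit: BRL 9,145.33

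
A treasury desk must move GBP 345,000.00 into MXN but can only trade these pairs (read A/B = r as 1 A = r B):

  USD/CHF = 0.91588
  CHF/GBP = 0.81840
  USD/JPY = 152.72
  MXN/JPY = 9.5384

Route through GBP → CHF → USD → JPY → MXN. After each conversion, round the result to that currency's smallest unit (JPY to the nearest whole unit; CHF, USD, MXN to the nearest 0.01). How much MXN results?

MXN 7,369,453.47

GBP 345,000.00 ÷ 0.81840 = CHF 421,554.25
CHF 421,554.25 ÷ 0.91588 = USD 460,272.36
USD 460,272.36 × 152.72 = JPY 70,292,795
JPY 70,292,795 ÷ 9.5384 = MXN 7,369,453.47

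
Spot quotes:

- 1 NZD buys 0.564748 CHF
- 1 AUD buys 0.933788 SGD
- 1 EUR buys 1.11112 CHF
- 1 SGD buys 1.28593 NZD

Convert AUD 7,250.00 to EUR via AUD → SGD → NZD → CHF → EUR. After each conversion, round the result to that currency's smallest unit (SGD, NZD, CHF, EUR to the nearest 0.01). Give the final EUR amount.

EUR 4,424.83

AUD 7,250.00 × 0.933788 = SGD 6,769.96
SGD 6,769.96 × 1.28593 = NZD 8,705.69
NZD 8,705.69 × 0.564748 = CHF 4,916.52
CHF 4,916.52 ÷ 1.11112 = EUR 4,424.83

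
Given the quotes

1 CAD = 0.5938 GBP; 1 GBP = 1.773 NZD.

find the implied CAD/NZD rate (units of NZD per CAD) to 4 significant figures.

1 CAD × 0.5938 = 0.5938 GBP
0.5938 GBP × 1.773 = 1.05281 NZD

CAD/NZD = 1.053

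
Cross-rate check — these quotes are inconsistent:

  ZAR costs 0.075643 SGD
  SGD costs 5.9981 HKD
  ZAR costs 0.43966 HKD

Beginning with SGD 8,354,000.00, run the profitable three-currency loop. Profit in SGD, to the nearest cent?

Profit: SGD 267,045.99

Profitable loop is SGD → HKD → ZAR → SGD:
SGD 8,354,000.00 × 5.9981 = HKD 50,108,127.40
HKD 50,108,127.40 ÷ 0.43966 = ZAR 113,970,175.59
ZAR 113,970,175.59 × 0.075643 = SGD 8,621,045.99
Profit = SGD 8,621,045.99 − SGD 8,354,000.00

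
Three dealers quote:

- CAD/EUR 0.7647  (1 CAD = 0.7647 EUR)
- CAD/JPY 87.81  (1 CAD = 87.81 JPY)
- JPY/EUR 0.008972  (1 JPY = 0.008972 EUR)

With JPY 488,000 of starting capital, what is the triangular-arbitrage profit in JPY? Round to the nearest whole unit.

Profit: JPY 14,761

Profitable loop is JPY → EUR → CAD → JPY:
JPY 488,000 × 0.008972 = EUR 4,378.34
EUR 4,378.34 ÷ 0.7647 = CAD 5,725.56
CAD 5,725.56 × 87.81 = JPY 502,761
Profit = JPY 502,761 − JPY 488,000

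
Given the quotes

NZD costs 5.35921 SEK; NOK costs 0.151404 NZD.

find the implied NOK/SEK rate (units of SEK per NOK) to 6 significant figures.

1 NOK × 0.151404 = 0.151404 NZD
0.151404 NZD × 5.35921 = 0.811406 SEK

NOK/SEK = 0.811406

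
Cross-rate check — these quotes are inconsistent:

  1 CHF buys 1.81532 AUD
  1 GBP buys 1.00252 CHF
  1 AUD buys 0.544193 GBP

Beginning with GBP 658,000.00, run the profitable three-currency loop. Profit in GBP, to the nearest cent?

Profit: GBP 6,395.53

Profitable loop is GBP → AUD → CHF → GBP:
GBP 658,000.00 ÷ 0.544193 = AUD 1,209,129.85
AUD 1,209,129.85 ÷ 1.81532 = CHF 666,069.81
CHF 666,069.81 ÷ 1.00252 = GBP 664,395.53
Profit = GBP 664,395.53 − GBP 658,000.00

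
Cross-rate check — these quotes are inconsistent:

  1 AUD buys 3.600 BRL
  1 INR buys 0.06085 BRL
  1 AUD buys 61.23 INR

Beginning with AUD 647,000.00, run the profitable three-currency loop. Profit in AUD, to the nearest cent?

Profitable loop is AUD → INR → BRL → AUD:
AUD 647,000.00 × 61.23 = INR 39,615,810.00
INR 39,615,810.00 × 0.06085 = BRL 2,410,622.04
BRL 2,410,622.04 ÷ 3.600 = AUD 669,617.23
Profit = AUD 669,617.23 − AUD 647,000.00

Profit: AUD 22,617.23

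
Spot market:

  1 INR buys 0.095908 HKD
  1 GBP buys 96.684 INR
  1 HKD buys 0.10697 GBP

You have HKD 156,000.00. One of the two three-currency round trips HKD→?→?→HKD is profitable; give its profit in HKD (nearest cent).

Profitable loop is HKD → INR → GBP → HKD:
HKD 156,000.00 ÷ 0.095908 = INR 1,626,558.79
INR 1,626,558.79 ÷ 96.684 = GBP 16,823.45
GBP 16,823.45 ÷ 0.10697 = HKD 157,272.63
Profit = HKD 157,272.63 − HKD 156,000.00

Profit: HKD 1,272.63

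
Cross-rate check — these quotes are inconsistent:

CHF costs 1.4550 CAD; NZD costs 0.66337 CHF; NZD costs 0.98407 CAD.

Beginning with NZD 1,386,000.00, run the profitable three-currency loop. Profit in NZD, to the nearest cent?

Profit: NZD 27,091.88

Profitable loop is NZD → CAD → CHF → NZD:
NZD 1,386,000.00 × 0.98407 = CAD 1,363,921.02
CAD 1,363,921.02 ÷ 1.4550 = CHF 937,402.76
CHF 937,402.76 ÷ 0.66337 = NZD 1,413,091.88
Profit = NZD 1,413,091.88 − NZD 1,386,000.00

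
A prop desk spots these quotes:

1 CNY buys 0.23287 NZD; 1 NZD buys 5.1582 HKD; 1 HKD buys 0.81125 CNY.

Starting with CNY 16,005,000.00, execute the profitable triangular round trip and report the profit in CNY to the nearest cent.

Profit: CNY 419,389.98

Profitable loop is CNY → HKD → NZD → CNY:
CNY 16,005,000.00 ÷ 0.81125 = HKD 19,728,813.56
HKD 19,728,813.56 ÷ 5.1582 = NZD 3,824,747.69
NZD 3,824,747.69 ÷ 0.23287 = CNY 16,424,389.98
Profit = CNY 16,424,389.98 − CNY 16,005,000.00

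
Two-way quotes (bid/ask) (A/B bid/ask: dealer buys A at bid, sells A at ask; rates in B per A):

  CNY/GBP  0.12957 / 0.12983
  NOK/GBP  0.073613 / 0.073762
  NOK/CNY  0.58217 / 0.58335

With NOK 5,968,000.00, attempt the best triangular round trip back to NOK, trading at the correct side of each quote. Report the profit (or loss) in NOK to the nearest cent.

Best loop NOK → CNY → GBP → NOK:
NOK 5,968,000.00 × 0.58217 (sell NOK at bid) = CNY 3,474,390.56
CNY 3,474,390.56 × 0.12957 (sell CNY at bid) = GBP 450,176.78
GBP 450,176.78 ÷ 0.073762 (buy NOK at ask) = NOK 6,103,098.95

Net profit: NOK 135,098.95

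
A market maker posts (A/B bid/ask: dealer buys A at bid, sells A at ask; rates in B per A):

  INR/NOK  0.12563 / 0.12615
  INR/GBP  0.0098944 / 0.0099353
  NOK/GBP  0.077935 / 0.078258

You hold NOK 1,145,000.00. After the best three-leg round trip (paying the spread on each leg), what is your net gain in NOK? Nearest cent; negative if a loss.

Best loop NOK → INR → GBP → NOK:
NOK 1,145,000.00 ÷ 0.12615 (buy INR at ask) = INR 9,076,496.23
INR 9,076,496.23 × 0.0098944 (sell INR at bid) = GBP 89,806.48
GBP 89,806.48 ÷ 0.078258 (buy NOK at ask) = NOK 1,147,569.38

Net profit: NOK 2,569.38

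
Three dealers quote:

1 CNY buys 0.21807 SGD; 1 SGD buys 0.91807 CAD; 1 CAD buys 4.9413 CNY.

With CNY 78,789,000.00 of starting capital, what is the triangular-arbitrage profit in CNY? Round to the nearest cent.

Profitable loop is CNY → CAD → SGD → CNY:
CNY 78,789,000.00 ÷ 4.9413 = CAD 15,944,994.23
CAD 15,944,994.23 ÷ 0.91807 = SGD 17,367,950.41
SGD 17,367,950.41 ÷ 0.21807 = CNY 79,643,923.55
Profit = CNY 79,643,923.55 − CNY 78,789,000.00

Profit: CNY 854,923.55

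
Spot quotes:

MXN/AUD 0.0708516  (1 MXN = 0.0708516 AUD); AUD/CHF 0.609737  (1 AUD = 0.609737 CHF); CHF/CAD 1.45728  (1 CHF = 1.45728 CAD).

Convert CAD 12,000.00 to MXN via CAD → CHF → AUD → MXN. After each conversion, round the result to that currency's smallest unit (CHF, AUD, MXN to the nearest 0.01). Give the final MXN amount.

CAD 12,000.00 ÷ 1.45728 = CHF 8,234.52
CHF 8,234.52 ÷ 0.609737 = AUD 13,505.04
AUD 13,505.04 ÷ 0.0708516 = MXN 190,610.23

MXN 190,610.23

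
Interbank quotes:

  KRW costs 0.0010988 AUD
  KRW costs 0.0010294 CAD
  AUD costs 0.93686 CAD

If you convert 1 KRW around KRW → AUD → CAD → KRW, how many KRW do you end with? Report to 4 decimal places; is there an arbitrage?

1.0000 (no arbitrage)

Around KRW → AUD → CAD → KRW: 1 × 0.0010988 × 0.93686 ÷ 0.0010294 = 1.000021
Product ≈ 1 (deviation 0.002%, within rounding noise).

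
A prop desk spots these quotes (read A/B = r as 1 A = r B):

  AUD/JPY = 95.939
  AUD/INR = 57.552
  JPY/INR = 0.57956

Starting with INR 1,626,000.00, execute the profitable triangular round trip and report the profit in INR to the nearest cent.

Profit: INR 57,012.61

Profitable loop is INR → JPY → AUD → INR:
INR 1,626,000.00 ÷ 0.57956 = JPY 2,805,577
JPY 2,805,577 ÷ 95.939 = AUD 29,243.34
AUD 29,243.34 × 57.552 = INR 1,683,012.61
Profit = INR 1,683,012.61 − INR 1,626,000.00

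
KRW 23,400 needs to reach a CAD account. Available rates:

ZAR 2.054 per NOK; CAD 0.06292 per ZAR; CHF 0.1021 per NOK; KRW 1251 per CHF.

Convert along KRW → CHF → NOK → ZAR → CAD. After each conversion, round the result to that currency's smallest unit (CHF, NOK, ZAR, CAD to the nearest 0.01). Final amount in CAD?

KRW 23,400 ÷ 1251 = CHF 18.71
CHF 18.71 ÷ 0.1021 = NOK 183.25
NOK 183.25 × 2.054 = ZAR 376.40
ZAR 376.40 × 0.06292 = CAD 23.68

CAD 23.68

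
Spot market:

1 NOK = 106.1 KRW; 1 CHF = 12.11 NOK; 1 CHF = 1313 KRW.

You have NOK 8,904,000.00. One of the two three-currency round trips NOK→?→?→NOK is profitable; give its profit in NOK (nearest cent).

Profit: NOK 194,930.55

Profitable loop is NOK → CHF → KRW → NOK:
NOK 8,904,000.00 ÷ 12.11 = CHF 735,260.12
CHF 735,260.12 × 1313 = KRW 965,396,532
KRW 965,396,532 ÷ 106.1 = NOK 9,098,930.55
Profit = NOK 9,098,930.55 − NOK 8,904,000.00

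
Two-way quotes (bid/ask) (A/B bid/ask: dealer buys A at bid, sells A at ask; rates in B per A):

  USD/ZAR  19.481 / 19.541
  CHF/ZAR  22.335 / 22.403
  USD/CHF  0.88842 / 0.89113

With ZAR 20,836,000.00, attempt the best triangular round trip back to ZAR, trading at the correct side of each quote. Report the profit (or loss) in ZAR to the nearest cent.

Net profit: ZAR 321,865.29

Best loop ZAR → USD → CHF → ZAR:
ZAR 20,836,000.00 ÷ 19.541 (buy USD at ask) = USD 1,066,270.92
USD 1,066,270.92 × 0.88842 (sell USD at bid) = CHF 947,296.41
CHF 947,296.41 × 22.335 (sell CHF at bid) = ZAR 21,157,865.29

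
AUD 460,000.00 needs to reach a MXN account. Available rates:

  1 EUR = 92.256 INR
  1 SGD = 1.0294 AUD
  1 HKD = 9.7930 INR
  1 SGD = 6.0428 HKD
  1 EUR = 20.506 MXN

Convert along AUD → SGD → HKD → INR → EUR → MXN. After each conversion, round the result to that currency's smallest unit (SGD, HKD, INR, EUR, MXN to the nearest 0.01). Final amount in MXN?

AUD 460,000.00 ÷ 1.0294 = SGD 446,862.25
SGD 446,862.25 × 6.0428 = HKD 2,700,299.20
HKD 2,700,299.20 × 9.7930 = INR 26,444,030.07
INR 26,444,030.07 ÷ 92.256 = EUR 286,637.51
EUR 286,637.51 × 20.506 = MXN 5,877,788.78

MXN 5,877,788.78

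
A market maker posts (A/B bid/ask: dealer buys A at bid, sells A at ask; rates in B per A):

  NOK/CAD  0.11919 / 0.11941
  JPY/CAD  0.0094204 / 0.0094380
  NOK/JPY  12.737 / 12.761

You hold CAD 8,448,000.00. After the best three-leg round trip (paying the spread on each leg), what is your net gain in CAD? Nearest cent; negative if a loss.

Best loop CAD → NOK → JPY → CAD:
CAD 8,448,000.00 ÷ 0.11941 (buy NOK at ask) = NOK 70,747,843.56
NOK 70,747,843.56 × 12.737 (sell NOK at bid) = JPY 901,115,283
JPY 901,115,283 × 0.0094204 (sell JPY at bid) = CAD 8,488,866.42

Net profit: CAD 40,866.42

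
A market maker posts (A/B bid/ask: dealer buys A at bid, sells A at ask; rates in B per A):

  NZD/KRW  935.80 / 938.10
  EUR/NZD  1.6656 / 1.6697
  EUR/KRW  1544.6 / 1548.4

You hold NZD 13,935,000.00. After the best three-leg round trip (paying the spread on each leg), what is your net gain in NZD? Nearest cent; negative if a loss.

Best loop NZD → KRW → EUR → NZD:
NZD 13,935,000.00 × 935.80 (sell NZD at bid) = KRW 13,040,373,000
KRW 13,040,373,000 ÷ 1548.4 (buy EUR at ask) = EUR 8,421,837.38
EUR 8,421,837.38 × 1.6656 (sell EUR at bid) = NZD 14,027,412.34

Net profit: NZD 92,412.34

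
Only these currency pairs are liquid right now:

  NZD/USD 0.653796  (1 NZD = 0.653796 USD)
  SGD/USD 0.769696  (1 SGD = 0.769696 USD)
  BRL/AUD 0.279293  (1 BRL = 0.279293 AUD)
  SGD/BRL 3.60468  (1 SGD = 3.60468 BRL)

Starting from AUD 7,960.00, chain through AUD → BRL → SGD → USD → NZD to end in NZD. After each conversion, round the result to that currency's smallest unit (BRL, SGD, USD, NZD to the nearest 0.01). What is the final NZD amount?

AUD 7,960.00 ÷ 0.279293 = BRL 28,500.54
BRL 28,500.54 ÷ 3.60468 = SGD 7,906.54
SGD 7,906.54 × 0.769696 = USD 6,085.63
USD 6,085.63 ÷ 0.653796 = NZD 9,308.15

NZD 9,308.15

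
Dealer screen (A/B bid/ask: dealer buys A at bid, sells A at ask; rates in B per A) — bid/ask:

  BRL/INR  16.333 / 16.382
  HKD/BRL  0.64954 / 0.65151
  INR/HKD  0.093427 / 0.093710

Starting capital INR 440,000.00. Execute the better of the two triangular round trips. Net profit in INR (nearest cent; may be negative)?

Net result: INR -74.91 (no profitable arbitrage after spreads)

Best loop INR → BRL → HKD → INR:
INR 440,000.00 ÷ 16.382 (buy BRL at ask) = BRL 26,858.75
BRL 26,858.75 ÷ 0.65151 (buy HKD at ask) = HKD 41,225.38
HKD 41,225.38 ÷ 0.093710 (buy INR at ask) = INR 439,925.09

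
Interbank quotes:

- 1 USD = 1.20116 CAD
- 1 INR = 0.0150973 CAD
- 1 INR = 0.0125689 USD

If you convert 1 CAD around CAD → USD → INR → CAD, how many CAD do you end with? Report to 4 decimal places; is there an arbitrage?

1.0000 (no arbitrage)

Around CAD → USD → INR → CAD: 1 ÷ 1.20116 ÷ 0.0125689 × 0.0150973 = 1.000003
Product ≈ 1 (deviation 0.000%, within rounding noise).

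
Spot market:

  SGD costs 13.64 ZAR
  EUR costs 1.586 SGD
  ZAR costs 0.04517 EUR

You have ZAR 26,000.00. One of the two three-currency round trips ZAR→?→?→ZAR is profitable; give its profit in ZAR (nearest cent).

Profitable loop is ZAR → SGD → EUR → ZAR:
ZAR 26,000.00 ÷ 13.64 = SGD 1,906.16
SGD 1,906.16 ÷ 1.586 = EUR 1,201.87
EUR 1,201.87 ÷ 0.04517 = ZAR 26,607.60
Profit = ZAR 26,607.60 − ZAR 26,000.00

Profit: ZAR 607.60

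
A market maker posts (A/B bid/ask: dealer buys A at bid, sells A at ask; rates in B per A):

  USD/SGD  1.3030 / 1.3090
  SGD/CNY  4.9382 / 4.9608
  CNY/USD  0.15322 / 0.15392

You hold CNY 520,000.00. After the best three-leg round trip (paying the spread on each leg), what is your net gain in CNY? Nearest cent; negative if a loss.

Net profit: CNY 255.79

Best loop CNY → SGD → USD → CNY:
CNY 520,000.00 ÷ 4.9608 (buy SGD at ask) = SGD 104,821.80
SGD 104,821.80 ÷ 1.3090 (buy USD at ask) = USD 80,077.77
USD 80,077.77 ÷ 0.15392 (buy CNY at ask) = CNY 520,255.79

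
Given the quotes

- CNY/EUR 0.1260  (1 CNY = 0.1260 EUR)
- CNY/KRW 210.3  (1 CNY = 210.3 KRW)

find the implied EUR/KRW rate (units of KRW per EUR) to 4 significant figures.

EUR/KRW = 1669

1 EUR ÷ 0.1260 = 7.93651 CNY
7.93651 CNY × 210.3 = 1669.05 KRW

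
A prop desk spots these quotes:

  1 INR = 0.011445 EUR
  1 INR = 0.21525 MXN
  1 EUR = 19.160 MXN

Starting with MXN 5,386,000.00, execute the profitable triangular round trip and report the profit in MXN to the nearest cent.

Profitable loop is MXN → INR → EUR → MXN:
MXN 5,386,000.00 ÷ 0.21525 = INR 25,022,067.36
INR 25,022,067.36 × 0.011445 = EUR 286,377.56
EUR 286,377.56 × 19.160 = MXN 5,486,994.07
Profit = MXN 5,486,994.07 − MXN 5,386,000.00

Profit: MXN 100,994.07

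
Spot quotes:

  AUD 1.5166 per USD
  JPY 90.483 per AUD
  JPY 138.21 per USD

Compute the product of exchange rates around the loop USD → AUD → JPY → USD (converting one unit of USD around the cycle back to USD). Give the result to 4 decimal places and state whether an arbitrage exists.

0.9929 (arbitrage exists)

Around USD → AUD → JPY → USD: 1 × 1.5166 × 90.483 ÷ 138.21 = 0.992884
Product < 1; profitable direction is USD → JPY → AUD → USD.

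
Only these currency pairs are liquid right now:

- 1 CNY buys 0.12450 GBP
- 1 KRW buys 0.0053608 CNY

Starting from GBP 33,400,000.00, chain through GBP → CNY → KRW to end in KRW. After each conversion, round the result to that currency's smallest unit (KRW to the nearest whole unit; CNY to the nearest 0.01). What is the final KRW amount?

GBP 33,400,000.00 ÷ 0.12450 = CNY 268,273,092.37
CNY 268,273,092.37 ÷ 0.0053608 = KRW 50,043,480,893

KRW 50,043,480,893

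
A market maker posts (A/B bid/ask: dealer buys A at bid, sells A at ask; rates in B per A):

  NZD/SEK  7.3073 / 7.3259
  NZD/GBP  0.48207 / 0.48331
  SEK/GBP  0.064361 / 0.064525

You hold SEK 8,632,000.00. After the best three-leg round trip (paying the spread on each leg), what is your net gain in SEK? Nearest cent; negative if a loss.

Net profit: SEK 171,037.21

Best loop SEK → NZD → GBP → SEK:
SEK 8,632,000.00 ÷ 7.3259 (buy NZD at ask) = NZD 1,178,285.26
NZD 1,178,285.26 × 0.48207 (sell NZD at bid) = GBP 568,015.98
GBP 568,015.98 ÷ 0.064525 (buy SEK at ask) = SEK 8,803,037.21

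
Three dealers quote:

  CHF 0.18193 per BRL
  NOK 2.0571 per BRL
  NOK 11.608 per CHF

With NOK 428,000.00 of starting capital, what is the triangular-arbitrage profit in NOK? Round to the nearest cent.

Profitable loop is NOK → BRL → CHF → NOK:
NOK 428,000.00 ÷ 2.0571 = BRL 208,059.89
BRL 208,059.89 × 0.18193 = CHF 37,852.34
CHF 37,852.34 × 11.608 = NOK 439,389.91
Profit = NOK 439,389.91 − NOK 428,000.00

Profit: NOK 11,389.91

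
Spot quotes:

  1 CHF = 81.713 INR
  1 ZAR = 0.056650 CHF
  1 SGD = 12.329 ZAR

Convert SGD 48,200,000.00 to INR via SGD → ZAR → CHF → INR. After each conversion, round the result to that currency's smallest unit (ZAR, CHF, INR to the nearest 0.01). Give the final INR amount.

INR 2,750,843,988.19

SGD 48,200,000.00 × 12.329 = ZAR 594,257,800.00
ZAR 594,257,800.00 × 0.056650 = CHF 33,664,704.37
CHF 33,664,704.37 × 81.713 = INR 2,750,843,988.19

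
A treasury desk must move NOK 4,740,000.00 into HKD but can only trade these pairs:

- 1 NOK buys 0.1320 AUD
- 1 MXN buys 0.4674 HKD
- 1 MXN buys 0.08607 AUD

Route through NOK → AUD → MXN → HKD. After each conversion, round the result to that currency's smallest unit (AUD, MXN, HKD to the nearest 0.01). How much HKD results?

NOK 4,740,000.00 × 0.1320 = AUD 625,680.00
AUD 625,680.00 ÷ 0.08607 = MXN 7,269,431.86
MXN 7,269,431.86 × 0.4674 = HKD 3,397,732.45

HKD 3,397,732.45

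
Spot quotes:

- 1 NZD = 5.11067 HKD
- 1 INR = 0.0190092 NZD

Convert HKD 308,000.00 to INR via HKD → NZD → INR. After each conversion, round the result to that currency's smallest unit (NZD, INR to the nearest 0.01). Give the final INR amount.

INR 3,170,363.30

HKD 308,000.00 ÷ 5.11067 = NZD 60,266.07
NZD 60,266.07 ÷ 0.0190092 = INR 3,170,363.30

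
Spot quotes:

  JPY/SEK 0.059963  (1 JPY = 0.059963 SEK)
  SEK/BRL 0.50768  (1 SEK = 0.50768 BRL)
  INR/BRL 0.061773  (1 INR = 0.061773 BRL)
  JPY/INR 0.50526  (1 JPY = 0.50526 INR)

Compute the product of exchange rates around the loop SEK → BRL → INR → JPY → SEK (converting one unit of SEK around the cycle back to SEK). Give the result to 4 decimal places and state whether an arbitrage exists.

Around SEK → BRL → INR → JPY → SEK: 1 × 0.50768 ÷ 0.061773 ÷ 0.50526 × 0.059963 = 0.975348
Product < 1; profitable direction is SEK → JPY → INR → BRL → SEK.

0.9753 (arbitrage exists)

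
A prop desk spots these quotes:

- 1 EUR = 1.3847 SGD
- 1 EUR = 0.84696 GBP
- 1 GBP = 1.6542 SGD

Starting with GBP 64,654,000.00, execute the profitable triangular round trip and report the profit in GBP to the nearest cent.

Profitable loop is GBP → SGD → EUR → GBP:
GBP 64,654,000.00 × 1.6542 = SGD 106,950,646.80
SGD 106,950,646.80 ÷ 1.3847 = EUR 77,237,413.74
EUR 77,237,413.74 × 0.84696 = GBP 65,416,999.94
Profit = GBP 65,416,999.94 − GBP 64,654,000.00

Profit: GBP 762,999.94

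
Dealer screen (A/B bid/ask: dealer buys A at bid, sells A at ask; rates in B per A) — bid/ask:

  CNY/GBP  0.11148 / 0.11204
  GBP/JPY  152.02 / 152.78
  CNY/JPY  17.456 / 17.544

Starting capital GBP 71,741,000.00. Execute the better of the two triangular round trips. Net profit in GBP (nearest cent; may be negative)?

Best loop GBP → CNY → JPY → GBP:
GBP 71,741,000.00 ÷ 0.11204 (buy CNY at ask) = CNY 640,315,958.59
CNY 640,315,958.59 × 17.456 (sell CNY at bid) = JPY 11,177,355,373
JPY 11,177,355,373 ÷ 152.78 (buy GBP at ask) = GBP 73,159,807.39

Net profit: GBP 1,418,807.39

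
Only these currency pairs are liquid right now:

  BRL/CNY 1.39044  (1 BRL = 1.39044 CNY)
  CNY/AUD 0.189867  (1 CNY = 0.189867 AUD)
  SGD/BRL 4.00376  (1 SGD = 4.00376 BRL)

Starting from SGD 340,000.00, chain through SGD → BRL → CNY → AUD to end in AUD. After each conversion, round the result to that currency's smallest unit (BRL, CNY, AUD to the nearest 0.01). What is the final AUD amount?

SGD 340,000.00 × 4.00376 = BRL 1,361,278.40
BRL 1,361,278.40 × 1.39044 = CNY 1,892,775.94
CNY 1,892,775.94 × 0.189867 = AUD 359,375.69

AUD 359,375.69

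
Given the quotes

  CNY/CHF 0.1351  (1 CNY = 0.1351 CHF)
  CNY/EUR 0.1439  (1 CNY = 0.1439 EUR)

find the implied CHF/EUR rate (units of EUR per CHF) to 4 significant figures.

1 CHF ÷ 0.1351 = 7.40192 CNY
7.40192 CNY × 0.1439 = 1.06514 EUR

CHF/EUR = 1.065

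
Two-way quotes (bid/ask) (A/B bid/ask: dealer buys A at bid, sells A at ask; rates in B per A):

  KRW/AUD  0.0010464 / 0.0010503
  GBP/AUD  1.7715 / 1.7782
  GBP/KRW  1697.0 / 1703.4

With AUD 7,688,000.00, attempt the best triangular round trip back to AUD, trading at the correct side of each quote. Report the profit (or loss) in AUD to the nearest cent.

Best loop AUD → GBP → KRW → AUD:
AUD 7,688,000.00 ÷ 1.7782 (buy GBP at ask) = GBP 4,323,473.18
GBP 4,323,473.18 × 1697.0 (sell GBP at bid) = KRW 7,336,933,978
KRW 7,336,933,978 × 0.0010464 (sell KRW at bid) = AUD 7,677,367.71

Net result: AUD -10,632.29 (no profitable arbitrage after spreads)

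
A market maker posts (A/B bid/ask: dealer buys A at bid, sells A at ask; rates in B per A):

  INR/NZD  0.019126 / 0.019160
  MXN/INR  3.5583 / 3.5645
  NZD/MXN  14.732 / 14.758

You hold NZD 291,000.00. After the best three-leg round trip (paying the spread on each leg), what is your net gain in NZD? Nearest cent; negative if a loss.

Best loop NZD → MXN → INR → NZD:
NZD 291,000.00 × 14.732 (sell NZD at bid) = MXN 4,287,012.00
MXN 4,287,012.00 × 3.5583 (sell MXN at bid) = INR 15,254,474.80
INR 15,254,474.80 × 0.019126 (sell INR at bid) = NZD 291,757.09

Net profit: NZD 757.09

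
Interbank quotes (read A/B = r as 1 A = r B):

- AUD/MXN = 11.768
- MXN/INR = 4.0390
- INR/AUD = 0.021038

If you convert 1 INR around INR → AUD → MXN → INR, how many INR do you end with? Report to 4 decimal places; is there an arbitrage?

1.0000 (no arbitrage)

Around INR → AUD → MXN → INR: 1 × 0.021038 × 11.768 × 4.0390 = 0.999956
Product ≈ 1 (deviation 0.004%, within rounding noise).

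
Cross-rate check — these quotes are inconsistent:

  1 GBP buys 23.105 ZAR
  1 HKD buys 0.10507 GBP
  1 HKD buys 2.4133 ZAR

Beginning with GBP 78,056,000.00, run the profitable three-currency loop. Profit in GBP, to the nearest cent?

Profit: GBP 463,890.30

Profitable loop is GBP → ZAR → HKD → GBP:
GBP 78,056,000.00 × 23.105 = ZAR 1,803,483,880.00
ZAR 1,803,483,880.00 ÷ 2.4133 = HKD 747,310,272.24
HKD 747,310,272.24 × 0.10507 = GBP 78,519,890.30
Profit = GBP 78,519,890.30 − GBP 78,056,000.00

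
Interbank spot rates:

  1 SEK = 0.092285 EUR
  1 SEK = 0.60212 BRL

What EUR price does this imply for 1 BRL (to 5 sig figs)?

BRL/EUR = 0.15327

1 BRL ÷ 0.60212 = 1.6608 SEK
1.6608 SEK × 0.092285 = 0.153267 EUR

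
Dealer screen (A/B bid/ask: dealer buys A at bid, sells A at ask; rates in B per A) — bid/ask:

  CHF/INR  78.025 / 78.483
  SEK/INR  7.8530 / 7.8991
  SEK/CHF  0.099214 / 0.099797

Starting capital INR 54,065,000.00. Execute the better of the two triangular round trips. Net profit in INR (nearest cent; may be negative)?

Best loop INR → CHF → SEK → INR:
INR 54,065,000.00 ÷ 78.483 (buy CHF at ask) = CHF 688,875.30
CHF 688,875.30 ÷ 0.099797 (buy SEK at ask) = SEK 6,902,765.59
SEK 6,902,765.59 × 7.8530 (sell SEK at bid) = INR 54,207,418.20

Net profit: INR 142,418.20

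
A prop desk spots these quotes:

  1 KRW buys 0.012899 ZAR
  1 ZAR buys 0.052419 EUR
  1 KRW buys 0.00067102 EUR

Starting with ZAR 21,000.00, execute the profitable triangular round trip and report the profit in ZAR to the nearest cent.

Profit: ZAR 160.63

Profitable loop is ZAR → EUR → KRW → ZAR:
ZAR 21,000.00 × 0.052419 = EUR 1,100.80
EUR 1,100.80 ÷ 0.00067102 = KRW 1,640,486
KRW 1,640,486 × 0.012899 = ZAR 21,160.63
Profit = ZAR 21,160.63 − ZAR 21,000.00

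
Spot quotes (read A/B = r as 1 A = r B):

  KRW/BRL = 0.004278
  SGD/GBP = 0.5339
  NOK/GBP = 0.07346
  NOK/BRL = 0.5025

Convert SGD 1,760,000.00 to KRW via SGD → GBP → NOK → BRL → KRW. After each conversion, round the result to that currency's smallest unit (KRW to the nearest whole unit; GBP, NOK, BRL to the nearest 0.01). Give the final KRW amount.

KRW 1,502,508,544

SGD 1,760,000.00 × 0.5339 = GBP 939,664.00
GBP 939,664.00 ÷ 0.07346 = NOK 12,791,505.58
NOK 12,791,505.58 × 0.5025 = BRL 6,427,731.55
BRL 6,427,731.55 ÷ 0.004278 = KRW 1,502,508,544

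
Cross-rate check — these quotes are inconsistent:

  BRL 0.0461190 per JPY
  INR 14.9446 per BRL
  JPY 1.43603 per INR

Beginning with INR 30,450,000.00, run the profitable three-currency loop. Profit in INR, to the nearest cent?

Profitable loop is INR → BRL → JPY → INR:
INR 30,450,000.00 ÷ 14.9446 = BRL 2,037,525.26
BRL 2,037,525.26 ÷ 0.0461190 = JPY 44,179,736
JPY 44,179,736 ÷ 1.43603 = INR 30,765,190.37
Profit = INR 30,765,190.37 − INR 30,450,000.00

Profit: INR 315,190.37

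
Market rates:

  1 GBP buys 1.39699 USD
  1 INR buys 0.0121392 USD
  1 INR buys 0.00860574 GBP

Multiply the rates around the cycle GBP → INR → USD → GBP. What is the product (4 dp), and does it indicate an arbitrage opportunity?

Around GBP → INR → USD → GBP: 1 ÷ 0.00860574 × 0.0121392 ÷ 1.39699 = 1.009738
Product > 1; profitable direction is GBP → INR → USD → GBP.

1.0097 (arbitrage exists)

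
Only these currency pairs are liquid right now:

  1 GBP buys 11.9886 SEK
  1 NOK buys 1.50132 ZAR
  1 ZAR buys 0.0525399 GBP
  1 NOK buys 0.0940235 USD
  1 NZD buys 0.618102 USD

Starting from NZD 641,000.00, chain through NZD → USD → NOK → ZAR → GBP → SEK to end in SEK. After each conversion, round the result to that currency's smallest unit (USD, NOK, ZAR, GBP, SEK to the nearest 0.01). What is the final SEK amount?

NZD 641,000.00 × 0.618102 = USD 396,203.38
USD 396,203.38 ÷ 0.0940235 = NOK 4,213,876.11
NOK 4,213,876.11 × 1.50132 = ZAR 6,326,376.48
ZAR 6,326,376.48 × 0.0525399 = GBP 332,387.19
GBP 332,387.19 × 11.9886 = SEK 3,984,857.07

SEK 3,984,857.07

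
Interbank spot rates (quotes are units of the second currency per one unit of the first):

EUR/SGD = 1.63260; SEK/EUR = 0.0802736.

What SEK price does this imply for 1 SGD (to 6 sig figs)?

SGD/SEK = 7.63040

1 SGD ÷ 1.63260 = 0.61252 EUR
0.61252 EUR ÷ 0.0802736 = 7.6304 SEK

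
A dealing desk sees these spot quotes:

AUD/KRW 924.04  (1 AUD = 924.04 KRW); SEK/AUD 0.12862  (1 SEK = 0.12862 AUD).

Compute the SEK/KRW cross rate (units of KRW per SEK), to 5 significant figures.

SEK/KRW = 118.85

1 SEK × 0.12862 = 0.12862 AUD
0.12862 AUD × 924.04 = 118.85 KRW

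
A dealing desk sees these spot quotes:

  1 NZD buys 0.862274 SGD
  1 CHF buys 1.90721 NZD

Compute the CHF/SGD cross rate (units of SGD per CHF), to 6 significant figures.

1 CHF × 1.90721 = 1.90721 NZD
1.90721 NZD × 0.862274 = 1.64454 SGD

CHF/SGD = 1.64454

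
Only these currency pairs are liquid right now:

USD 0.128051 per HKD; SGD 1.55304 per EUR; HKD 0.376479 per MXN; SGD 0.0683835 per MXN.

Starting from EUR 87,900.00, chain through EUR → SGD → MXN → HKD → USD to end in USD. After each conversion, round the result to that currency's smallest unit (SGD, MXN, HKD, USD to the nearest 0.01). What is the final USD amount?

EUR 87,900.00 × 1.55304 = SGD 136,512.22
SGD 136,512.22 ÷ 0.0683835 = MXN 1,996,274.25
MXN 1,996,274.25 × 0.376479 = HKD 751,555.33
HKD 751,555.33 × 0.128051 = USD 96,237.41

USD 96,237.41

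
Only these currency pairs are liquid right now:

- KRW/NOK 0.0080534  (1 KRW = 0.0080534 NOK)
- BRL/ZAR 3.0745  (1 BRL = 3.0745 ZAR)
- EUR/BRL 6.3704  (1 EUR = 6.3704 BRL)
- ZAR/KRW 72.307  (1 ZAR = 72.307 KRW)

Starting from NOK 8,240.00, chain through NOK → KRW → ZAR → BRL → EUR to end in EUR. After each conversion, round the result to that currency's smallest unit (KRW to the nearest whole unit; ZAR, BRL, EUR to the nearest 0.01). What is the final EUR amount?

NOK 8,240.00 ÷ 0.0080534 = KRW 1,023,170
KRW 1,023,170 ÷ 72.307 = ZAR 14,150.36
ZAR 14,150.36 ÷ 3.0745 = BRL 4,602.49
BRL 4,602.49 ÷ 6.3704 = EUR 722.48

EUR 722.48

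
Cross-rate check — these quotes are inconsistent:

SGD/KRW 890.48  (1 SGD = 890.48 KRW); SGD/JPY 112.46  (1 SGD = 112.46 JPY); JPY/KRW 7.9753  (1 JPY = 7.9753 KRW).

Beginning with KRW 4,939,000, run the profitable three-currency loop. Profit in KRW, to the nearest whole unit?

Profit: KRW 35,621

Profitable loop is KRW → SGD → JPY → KRW:
KRW 4,939,000 ÷ 890.48 = SGD 5,546.45
SGD 5,546.45 × 112.46 = JPY 623,753
JPY 623,753 × 7.9753 = KRW 4,974,621
Profit = KRW 4,974,621 − KRW 4,939,000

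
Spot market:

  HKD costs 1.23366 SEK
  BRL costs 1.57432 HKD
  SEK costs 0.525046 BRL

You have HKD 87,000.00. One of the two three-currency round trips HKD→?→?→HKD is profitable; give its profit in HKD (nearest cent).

Profit: HKD 1,716.64

Profitable loop is HKD → SEK → BRL → HKD:
HKD 87,000.00 × 1.23366 = SEK 107,328.42
SEK 107,328.42 × 0.525046 = BRL 56,352.36
BRL 56,352.36 × 1.57432 = HKD 88,716.64
Profit = HKD 88,716.64 − HKD 87,000.00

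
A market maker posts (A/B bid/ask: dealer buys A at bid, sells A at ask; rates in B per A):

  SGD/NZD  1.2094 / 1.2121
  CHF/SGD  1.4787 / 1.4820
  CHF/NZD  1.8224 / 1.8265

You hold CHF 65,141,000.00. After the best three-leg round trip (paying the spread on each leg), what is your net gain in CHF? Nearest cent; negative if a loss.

Net profit: CHF 945,305.42

Best loop CHF → NZD → SGD → CHF:
CHF 65,141,000.00 × 1.8224 (sell CHF at bid) = NZD 118,712,958.40
NZD 118,712,958.40 ÷ 1.2121 (buy SGD at ask) = SGD 97,939,904.63
SGD 97,939,904.63 ÷ 1.4820 (buy CHF at ask) = CHF 66,086,305.42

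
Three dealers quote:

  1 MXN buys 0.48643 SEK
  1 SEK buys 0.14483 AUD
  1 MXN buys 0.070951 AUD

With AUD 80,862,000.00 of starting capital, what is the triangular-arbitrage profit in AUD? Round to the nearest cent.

Profit: AUD 575,440.78

Profitable loop is AUD → SEK → MXN → AUD:
AUD 80,862,000.00 ÷ 0.14483 = SEK 558,323,551.75
SEK 558,323,551.75 ÷ 0.48643 = MXN 1,147,798,350.74
MXN 1,147,798,350.74 × 0.070951 = AUD 81,437,440.78
Profit = AUD 81,437,440.78 − AUD 80,862,000.00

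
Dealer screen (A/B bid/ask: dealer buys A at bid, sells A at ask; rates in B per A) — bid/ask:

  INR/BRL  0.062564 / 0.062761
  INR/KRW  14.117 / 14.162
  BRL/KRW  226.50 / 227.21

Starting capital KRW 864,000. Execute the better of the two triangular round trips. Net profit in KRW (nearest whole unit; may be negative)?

Best loop KRW → INR → BRL → KRW:
KRW 864,000 ÷ 14.162 (buy INR at ask) = INR 61,008.33
INR 61,008.33 × 0.062564 (sell INR at bid) = BRL 3,816.93
BRL 3,816.93 × 226.50 (sell BRL at bid) = KRW 864,534

Net profit: KRW 534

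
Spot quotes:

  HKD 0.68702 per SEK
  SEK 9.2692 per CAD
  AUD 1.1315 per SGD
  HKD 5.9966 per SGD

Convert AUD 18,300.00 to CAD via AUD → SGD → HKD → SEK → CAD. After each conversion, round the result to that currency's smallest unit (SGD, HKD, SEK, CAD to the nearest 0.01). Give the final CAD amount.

CAD 15,229.65

AUD 18,300.00 ÷ 1.1315 = SGD 16,173.22
SGD 16,173.22 × 5.9966 = HKD 96,984.33
HKD 96,984.33 ÷ 0.68702 = SEK 141,166.68
SEK 141,166.68 ÷ 9.2692 = CAD 15,229.65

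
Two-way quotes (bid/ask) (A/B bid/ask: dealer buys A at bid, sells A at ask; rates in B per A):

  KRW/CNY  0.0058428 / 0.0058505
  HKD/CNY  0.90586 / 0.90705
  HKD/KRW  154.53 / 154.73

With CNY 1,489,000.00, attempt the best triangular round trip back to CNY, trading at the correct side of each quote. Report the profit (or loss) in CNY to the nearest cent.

Net profit: CNY 1,006.87

Best loop CNY → KRW → HKD → CNY:
CNY 1,489,000.00 ÷ 0.0058505 (buy KRW at ask) = KRW 254,508,162
KRW 254,508,162 ÷ 154.73 (buy HKD at ask) = HKD 1,644,853.37
HKD 1,644,853.37 × 0.90586 (sell HKD at bid) = CNY 1,490,006.87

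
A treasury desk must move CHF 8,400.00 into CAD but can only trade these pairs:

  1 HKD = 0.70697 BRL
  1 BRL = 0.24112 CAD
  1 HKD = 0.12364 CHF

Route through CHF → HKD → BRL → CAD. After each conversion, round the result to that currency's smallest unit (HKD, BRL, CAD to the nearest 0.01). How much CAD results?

CAD 11,581.23

CHF 8,400.00 ÷ 0.12364 = HKD 67,939.18
HKD 67,939.18 × 0.70697 = BRL 48,030.96
BRL 48,030.96 × 0.24112 = CAD 11,581.23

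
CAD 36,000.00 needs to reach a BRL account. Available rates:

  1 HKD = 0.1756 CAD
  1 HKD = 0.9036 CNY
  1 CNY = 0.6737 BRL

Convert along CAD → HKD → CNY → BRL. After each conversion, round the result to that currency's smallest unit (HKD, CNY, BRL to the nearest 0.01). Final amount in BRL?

BRL 124,801.77

CAD 36,000.00 ÷ 0.1756 = HKD 205,011.39
HKD 205,011.39 × 0.9036 = CNY 185,248.29
CNY 185,248.29 × 0.6737 = BRL 124,801.77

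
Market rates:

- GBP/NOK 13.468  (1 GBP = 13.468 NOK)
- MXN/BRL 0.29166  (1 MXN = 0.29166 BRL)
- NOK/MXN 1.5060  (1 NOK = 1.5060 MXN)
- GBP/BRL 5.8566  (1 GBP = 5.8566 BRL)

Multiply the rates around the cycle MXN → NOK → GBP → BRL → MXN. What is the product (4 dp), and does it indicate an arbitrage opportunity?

Around MXN → NOK → GBP → BRL → MXN: 1 ÷ 1.5060 ÷ 13.468 × 5.8566 ÷ 0.29166 = 0.990012
Product < 1; profitable direction is MXN → BRL → GBP → NOK → MXN.

0.9900 (arbitrage exists)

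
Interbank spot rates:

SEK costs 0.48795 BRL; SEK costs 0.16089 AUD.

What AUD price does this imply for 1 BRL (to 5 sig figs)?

BRL/AUD = 0.32973

1 BRL ÷ 0.48795 = 2.04939 SEK
2.04939 SEK × 0.16089 = 0.329726 AUD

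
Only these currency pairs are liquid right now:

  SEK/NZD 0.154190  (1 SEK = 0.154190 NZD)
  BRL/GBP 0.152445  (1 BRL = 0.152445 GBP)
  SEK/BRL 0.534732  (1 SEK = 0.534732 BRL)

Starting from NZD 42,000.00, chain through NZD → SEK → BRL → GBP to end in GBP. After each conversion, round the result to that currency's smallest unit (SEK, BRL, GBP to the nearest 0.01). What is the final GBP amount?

GBP 22,204.57

NZD 42,000.00 ÷ 0.154190 = SEK 272,391.21
SEK 272,391.21 × 0.534732 = BRL 145,656.30
BRL 145,656.30 × 0.152445 = GBP 22,204.57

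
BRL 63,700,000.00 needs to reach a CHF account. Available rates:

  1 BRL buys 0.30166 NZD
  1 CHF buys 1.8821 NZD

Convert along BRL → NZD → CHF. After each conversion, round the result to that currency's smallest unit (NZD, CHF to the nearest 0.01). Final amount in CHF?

CHF 10,209,734.87

BRL 63,700,000.00 × 0.30166 = NZD 19,215,742.00
NZD 19,215,742.00 ÷ 1.8821 = CHF 10,209,734.87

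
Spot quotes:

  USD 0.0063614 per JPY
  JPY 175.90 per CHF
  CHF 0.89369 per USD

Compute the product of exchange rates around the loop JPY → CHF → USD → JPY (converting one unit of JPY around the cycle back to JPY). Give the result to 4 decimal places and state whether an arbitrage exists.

1.0000 (no arbitrage)

Around JPY → CHF → USD → JPY: 1 ÷ 175.90 ÷ 0.89369 ÷ 0.0063614 = 0.999987
Product ≈ 1 (deviation 0.001%, within rounding noise).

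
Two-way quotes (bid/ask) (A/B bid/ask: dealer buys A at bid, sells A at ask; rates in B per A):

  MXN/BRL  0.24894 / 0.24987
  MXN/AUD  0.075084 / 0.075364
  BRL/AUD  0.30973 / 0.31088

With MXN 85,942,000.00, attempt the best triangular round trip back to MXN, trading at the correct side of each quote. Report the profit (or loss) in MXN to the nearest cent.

Net profit: MXN 1,984,436.63

Best loop MXN → BRL → AUD → MXN:
MXN 85,942,000.00 × 0.24894 (sell MXN at bid) = BRL 21,394,401.48
BRL 21,394,401.48 × 0.30973 (sell BRL at bid) = AUD 6,626,487.97
AUD 6,626,487.97 ÷ 0.075364 (buy MXN at ask) = MXN 87,926,436.63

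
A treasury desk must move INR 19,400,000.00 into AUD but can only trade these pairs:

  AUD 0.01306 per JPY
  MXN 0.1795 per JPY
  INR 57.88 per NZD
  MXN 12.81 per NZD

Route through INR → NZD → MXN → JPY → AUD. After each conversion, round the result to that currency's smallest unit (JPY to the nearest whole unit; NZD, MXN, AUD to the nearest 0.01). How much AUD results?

AUD 312,392.84

INR 19,400,000.00 ÷ 57.88 = NZD 335,176.23
NZD 335,176.23 × 12.81 = MXN 4,293,607.51
MXN 4,293,607.51 ÷ 0.1795 = JPY 23,919,819
JPY 23,919,819 × 0.01306 = AUD 312,392.84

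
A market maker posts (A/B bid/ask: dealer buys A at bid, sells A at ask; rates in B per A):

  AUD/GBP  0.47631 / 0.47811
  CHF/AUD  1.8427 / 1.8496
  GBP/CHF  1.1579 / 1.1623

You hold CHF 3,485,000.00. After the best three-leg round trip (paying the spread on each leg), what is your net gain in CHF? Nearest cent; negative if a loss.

Best loop CHF → AUD → GBP → CHF:
CHF 3,485,000.00 × 1.8427 (sell CHF at bid) = AUD 6,421,809.50
AUD 6,421,809.50 × 0.47631 (sell AUD at bid) = GBP 3,058,772.08
GBP 3,058,772.08 × 1.1579 (sell GBP at bid) = CHF 3,541,752.19

Net profit: CHF 56,752.19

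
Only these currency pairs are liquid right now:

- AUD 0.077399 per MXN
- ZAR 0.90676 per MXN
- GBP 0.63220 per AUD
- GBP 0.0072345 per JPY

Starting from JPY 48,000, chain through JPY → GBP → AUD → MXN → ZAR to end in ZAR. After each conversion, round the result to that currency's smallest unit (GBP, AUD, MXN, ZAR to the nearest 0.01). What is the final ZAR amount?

JPY 48,000 × 0.0072345 = GBP 347.26
GBP 347.26 ÷ 0.63220 = AUD 549.29
AUD 549.29 ÷ 0.077399 = MXN 7,096.86
MXN 7,096.86 × 0.90676 = ZAR 6,435.15

ZAR 6,435.15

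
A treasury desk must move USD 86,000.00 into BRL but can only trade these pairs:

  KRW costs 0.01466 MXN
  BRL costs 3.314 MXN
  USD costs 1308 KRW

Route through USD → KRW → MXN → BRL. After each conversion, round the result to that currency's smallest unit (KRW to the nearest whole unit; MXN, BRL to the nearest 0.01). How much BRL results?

USD 86,000.00 × 1308 = KRW 112,488,000
KRW 112,488,000 × 0.01466 = MXN 1,649,074.08
MXN 1,649,074.08 ÷ 3.314 = BRL 497,608.35

BRL 497,608.35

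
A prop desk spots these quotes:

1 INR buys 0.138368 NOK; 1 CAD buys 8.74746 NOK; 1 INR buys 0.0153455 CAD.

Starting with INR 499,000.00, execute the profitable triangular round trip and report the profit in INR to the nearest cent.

Profitable loop is INR → NOK → CAD → INR:
INR 499,000.00 × 0.138368 = NOK 69,045.63
NOK 69,045.63 ÷ 8.74746 = CAD 7,893.22
CAD 7,893.22 ÷ 0.0153455 = INR 514,367.12
Profit = INR 514,367.12 − INR 499,000.00

Profit: INR 15,367.12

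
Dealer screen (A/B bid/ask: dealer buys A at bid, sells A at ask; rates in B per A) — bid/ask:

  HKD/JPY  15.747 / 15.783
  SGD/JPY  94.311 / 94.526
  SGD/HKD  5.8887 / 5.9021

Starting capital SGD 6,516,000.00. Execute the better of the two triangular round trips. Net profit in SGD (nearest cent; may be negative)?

Net profit: SGD 81,012.48

Best loop SGD → JPY → HKD → SGD:
SGD 6,516,000.00 × 94.311 (sell SGD at bid) = JPY 614,530,476
JPY 614,530,476 ÷ 15.783 (buy HKD at ask) = HKD 38,936,227.33
HKD 38,936,227.33 ÷ 5.9021 (buy SGD at ask) = SGD 6,597,012.48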